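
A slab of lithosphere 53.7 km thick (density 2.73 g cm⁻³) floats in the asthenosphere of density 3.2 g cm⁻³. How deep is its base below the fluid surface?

Draft d = t ρ_obj/ρ_fluid = 53.7 km × 2.73/3.2 = 45.8 km.

45.8 km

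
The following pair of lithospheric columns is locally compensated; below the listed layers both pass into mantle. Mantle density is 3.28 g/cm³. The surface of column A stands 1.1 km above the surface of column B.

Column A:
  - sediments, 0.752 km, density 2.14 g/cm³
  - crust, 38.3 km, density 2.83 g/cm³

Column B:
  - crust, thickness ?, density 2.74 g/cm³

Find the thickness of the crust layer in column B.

26.8 km

Take the compensation level at the base of the deeper column (depth z_c below the surface of column A) and equate Σ ρ_i t_i down to z_c; mantle fills any gap and the z_c terms cancel.
Column A: 0.752×2.14 + 38.3×2.83 + (z_c − 39.052)×3.28
Column B: 1.1×0 + x×2.74 + (z_c − 1.1 − 0 − x)×3.28
The z_c×3.28 term appears on both sides and cancels. Collect the known terms of each column as K = Σ(ρt)_known − 3.28 × (depth of known layers): K_A = 109.99828 − 3.28×39.052 = −18.09228; K_B = 0 − 3.28×(1.1 + 0) = −3.608.
Balance: K_A = K_B − x×(3.28 − 2.74), so x = (K_B − K_A)/(3.28 − 2.74) = 14.4843/0.54 = 26.8 km.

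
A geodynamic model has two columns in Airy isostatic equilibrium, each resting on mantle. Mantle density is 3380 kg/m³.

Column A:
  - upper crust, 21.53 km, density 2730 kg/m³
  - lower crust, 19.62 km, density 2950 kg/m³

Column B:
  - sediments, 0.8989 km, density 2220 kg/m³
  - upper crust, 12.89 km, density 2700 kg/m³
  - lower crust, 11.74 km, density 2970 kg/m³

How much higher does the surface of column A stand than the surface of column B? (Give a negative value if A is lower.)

For any compensation level in the mantle, the mantle terms cancel and isostasy reduces to e = (Σt_A − Σt_B) − (Σ(ρt)_A − Σ(ρt)_B) / ρ_m.
Σt_A = 41.15 km; Σt_B = 25.5289 km; Σ(ρt)_A = 116655.9; Σ(ρt)_B = 71666.358 (in km·kg/m³).
e = (41.15 − 25.5289) − (116655.9 − 71666.358) / 3380 = 2.31 km.

2.31 km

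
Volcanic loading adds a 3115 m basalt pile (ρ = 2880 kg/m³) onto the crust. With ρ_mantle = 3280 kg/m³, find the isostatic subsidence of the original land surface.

2740 m

Subaerial loading: s = t ρ_load / ρ_m.
s = 3115 m × 2880/3280 = 2740 m.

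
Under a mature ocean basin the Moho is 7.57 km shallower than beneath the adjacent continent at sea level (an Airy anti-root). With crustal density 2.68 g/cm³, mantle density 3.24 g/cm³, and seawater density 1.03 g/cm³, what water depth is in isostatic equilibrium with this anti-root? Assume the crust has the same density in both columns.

Replacing a thickness d of crust by seawater at the top must be balanced by replacing crust with mantle at the base: d (ρ_c − ρ_w) = a (ρ_m − ρ_c).
d = a (ρ_m − ρ_c)/(ρ_c − ρ_w) = 7.57 km × 0.56/1.65 = 2.57 km.

2.57 km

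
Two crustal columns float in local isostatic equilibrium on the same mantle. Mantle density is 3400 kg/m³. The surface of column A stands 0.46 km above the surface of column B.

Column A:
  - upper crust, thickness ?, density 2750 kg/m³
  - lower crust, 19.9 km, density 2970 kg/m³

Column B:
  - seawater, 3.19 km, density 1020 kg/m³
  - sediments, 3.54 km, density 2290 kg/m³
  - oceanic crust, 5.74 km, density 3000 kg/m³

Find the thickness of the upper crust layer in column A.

Take the compensation level at the base of the deeper column (depth z_c below the surface of column A) and equate Σ ρ_i t_i down to z_c; mantle fills any gap and the z_c terms cancel.
Column A: x×2750 + 19.9×2970 + (z_c − 19.9 − x)×3400
Column B: 0.46×0 + 3.19×1020 + 3.54×2290 + 5.74×3000 + (z_c − 0.46 − 12.47)×3400
The z_c×3400 term appears on both sides and cancels. Collect the known terms of each column as K = Σ(ρt)_known − 3400 × (depth of known layers): K_A = 59103 − 3400×19.9 = −8557; K_B = 28580.4 − 3400×(0.46 + 12.47) = −15381.6.
Balance: K_A − x×(3400 − 2750) = K_B, so x = (K_A − K_B)/(3400 − 2750) = 6824.6/650 = 10.5 km.

10.5 km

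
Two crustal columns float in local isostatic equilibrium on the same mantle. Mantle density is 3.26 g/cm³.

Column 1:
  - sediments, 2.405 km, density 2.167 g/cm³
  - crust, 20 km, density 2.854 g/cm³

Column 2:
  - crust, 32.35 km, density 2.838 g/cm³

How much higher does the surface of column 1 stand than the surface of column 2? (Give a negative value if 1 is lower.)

−0.891 km

For any compensation level in the mantle, the mantle terms cancel and isostasy reduces to e = (Σt_1 − Σt_2) − (Σ(ρt)_1 − Σ(ρt)_2) / ρ_m.
Σt_1 = 22.405 km; Σt_2 = 32.35 km; Σ(ρt)_1 = 62.291635; Σ(ρt)_2 = 91.8093 (in km·g/cm³).
e = (22.405 − 32.35) − (62.291635 − 91.8093) / 3.26 = −0.891 km.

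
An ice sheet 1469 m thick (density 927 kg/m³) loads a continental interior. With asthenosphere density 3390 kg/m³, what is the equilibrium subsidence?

For local isostatic compensation: the ice load ρ_ice t is balanced by mantle displaced below, ρ_m s.
s = t ρ_ice / ρ_m = 1469 m × 927/3390 = 402 m.

402 m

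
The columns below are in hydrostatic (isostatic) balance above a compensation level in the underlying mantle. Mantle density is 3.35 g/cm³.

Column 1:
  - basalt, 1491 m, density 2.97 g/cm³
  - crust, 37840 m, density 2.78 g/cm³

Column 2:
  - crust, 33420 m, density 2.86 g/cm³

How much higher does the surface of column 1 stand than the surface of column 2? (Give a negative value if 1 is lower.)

1720 m

For any compensation level in the mantle, the mantle terms cancel and isostasy reduces to e = (Σt_1 − Σt_2) − (Σ(ρt)_1 − Σ(ρt)_2) / ρ_m.
Σt_1 = 39331 m; Σt_2 = 33420 m; Σ(ρt)_1 = 109623.47; Σ(ρt)_2 = 95581.2 (in m·g/cm³).
e = (39331 − 33420) − (109623.47 − 95581.2) / 3.35 = 1720 m.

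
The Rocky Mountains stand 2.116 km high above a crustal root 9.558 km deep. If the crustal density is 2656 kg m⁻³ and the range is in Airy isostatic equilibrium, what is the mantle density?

3240 kg m⁻³

Airy balance: ρ_c h = (ρ_m − ρ_c) r → ρ_m = ρ_c (1 + h/r).
ρ_m = 2656 × (1 + 2.116 km/9.558 km) = 3240 kg m⁻³.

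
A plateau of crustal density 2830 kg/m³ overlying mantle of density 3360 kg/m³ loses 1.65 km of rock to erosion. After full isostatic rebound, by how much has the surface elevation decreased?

0.26 km

Rebound u = e ρ_c/ρ_m = 1.65 km × 2830/3360 = 1.39 km.
Net surface drop = e − u = 1.65 km − 1.39 km = e (ρ_m − ρ_c)/ρ_m = 0.26 km.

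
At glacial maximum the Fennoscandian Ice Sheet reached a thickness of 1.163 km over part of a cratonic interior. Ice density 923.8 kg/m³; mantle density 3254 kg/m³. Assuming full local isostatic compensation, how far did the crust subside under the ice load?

0.33 km

In Airy isostatic equilibrium: the ice load ρ_ice t is balanced by mantle displaced below, ρ_m s.
s = t ρ_ice / ρ_m = 1.163 km × 923.8/3254 = 0.33 km.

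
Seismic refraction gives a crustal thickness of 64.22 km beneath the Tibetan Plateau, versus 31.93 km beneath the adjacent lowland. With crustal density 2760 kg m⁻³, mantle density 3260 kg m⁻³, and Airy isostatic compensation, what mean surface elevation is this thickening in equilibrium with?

Excess crust Δ = 64.22 km − 31.93 km = 32.29 km, split between elevation h and root r with h + r = Δ.
Airy balance ρ_c h = (ρ_m − ρ_c) r gives r = h ρ_c/(ρ_m − ρ_c), so h (1 + ρ_c/(ρ_m − ρ_c)) = Δ, i.e. h = Δ (ρ_m − ρ_c)/ρ_m.
h = 32.29 km × 500/3260 = 4.95 km.

4.95 km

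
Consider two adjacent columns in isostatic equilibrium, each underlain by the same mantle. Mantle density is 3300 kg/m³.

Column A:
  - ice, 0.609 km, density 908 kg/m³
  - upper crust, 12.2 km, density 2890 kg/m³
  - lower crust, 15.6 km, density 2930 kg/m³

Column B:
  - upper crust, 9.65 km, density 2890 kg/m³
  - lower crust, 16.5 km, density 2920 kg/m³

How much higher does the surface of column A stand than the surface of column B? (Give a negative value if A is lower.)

0.607 km

For any compensation level in the mantle, the mantle terms cancel and isostasy reduces to e = (Σt_A − Σt_B) − (Σ(ρt)_A − Σ(ρt)_B) / ρ_m.
Σt_A = 28.409 km; Σt_B = 26.15 km; Σ(ρt)_A = 81518.972; Σ(ρt)_B = 76068.5 (in km·kg/m³).
e = (28.409 − 26.15) − (81518.972 − 76068.5) / 3300 = 0.607 km.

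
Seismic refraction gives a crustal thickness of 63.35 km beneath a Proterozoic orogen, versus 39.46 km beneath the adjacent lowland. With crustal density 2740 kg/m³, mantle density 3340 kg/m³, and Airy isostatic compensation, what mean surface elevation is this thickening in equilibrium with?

4.29 km

Excess crust Δ = 63.35 km − 39.46 km = 23.89 km, split between elevation h and root r with h + r = Δ.
Airy balance ρ_c h = (ρ_m − ρ_c) r gives r = h ρ_c/(ρ_m − ρ_c), so h (1 + ρ_c/(ρ_m − ρ_c)) = Δ, i.e. h = Δ (ρ_m − ρ_c)/ρ_m.
h = 23.89 km × 600/3340 = 4.29 km.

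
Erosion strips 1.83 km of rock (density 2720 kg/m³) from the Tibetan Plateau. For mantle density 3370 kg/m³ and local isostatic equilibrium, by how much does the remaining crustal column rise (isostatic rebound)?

1.48 km

Unloading: uplift u = e ρ_c/ρ_m = 1.83 km × 2720/3370 = 1.48 km.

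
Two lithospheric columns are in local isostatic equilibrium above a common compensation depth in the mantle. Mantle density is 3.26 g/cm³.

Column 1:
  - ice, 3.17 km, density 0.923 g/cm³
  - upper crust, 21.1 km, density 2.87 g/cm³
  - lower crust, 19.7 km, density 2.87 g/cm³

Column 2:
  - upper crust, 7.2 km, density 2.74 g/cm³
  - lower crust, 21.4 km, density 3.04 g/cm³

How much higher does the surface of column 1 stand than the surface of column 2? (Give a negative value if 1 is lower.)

For any compensation level in the mantle, the mantle terms cancel and isostasy reduces to e = (Σt_1 − Σt_2) − (Σ(ρt)_1 − Σ(ρt)_2) / ρ_m.
Σt_1 = 43.97 km; Σt_2 = 28.6 km; Σ(ρt)_1 = 120.02191; Σ(ρt)_2 = 84.784 (in km·g/cm³).
e = (43.97 − 28.6) − (120.02191 − 84.784) / 3.26 = 4.56 km.

4.56 km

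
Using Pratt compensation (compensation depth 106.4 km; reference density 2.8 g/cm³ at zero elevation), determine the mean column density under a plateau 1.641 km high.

Pratt balance: ρ_ref D = ρ (D + h).
ρ = ρ_ref D/(D + h) = 2.8 × 106.4 km/(106.4 km + 1.641 km) = 2.76 g/cm³.

2.76 g/cm³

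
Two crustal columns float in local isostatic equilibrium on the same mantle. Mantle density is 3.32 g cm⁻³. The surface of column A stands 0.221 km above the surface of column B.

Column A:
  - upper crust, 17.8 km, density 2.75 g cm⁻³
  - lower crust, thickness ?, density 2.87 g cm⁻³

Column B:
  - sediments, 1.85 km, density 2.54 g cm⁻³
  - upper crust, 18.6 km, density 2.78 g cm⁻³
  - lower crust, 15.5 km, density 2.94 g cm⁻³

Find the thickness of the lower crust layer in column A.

Take the compensation level at the base of the deeper column (depth z_c below the surface of column A) and equate Σ ρ_i t_i down to z_c; mantle fills any gap and the z_c terms cancel.
Column A: 17.8×2.75 + x×2.87 + (z_c − 17.8 − x)×3.32
Column B: 0.221×0 + 1.85×2.54 + 18.6×2.78 + 15.5×2.94 + (z_c − 0.221 − 35.95)×3.32
The z_c×3.32 term appears on both sides and cancels. Collect the known terms of each column as K = Σ(ρt)_known − 3.32 × (depth of known layers): K_A = 48.95 − 3.32×17.8 = −10.146; K_B = 101.977 − 3.32×(0.221 + 35.95) = −18.11072.
Balance: K_A − x×(3.32 − 2.87) = K_B, so x = (K_A − K_B)/(3.32 − 2.87) = 7.96472/0.45 = 17.7 km.

17.7 km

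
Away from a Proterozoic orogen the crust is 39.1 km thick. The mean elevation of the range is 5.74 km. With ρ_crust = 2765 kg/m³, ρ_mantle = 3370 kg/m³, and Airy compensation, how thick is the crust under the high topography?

71.1 km

Root depth r = h ρ_c / (ρ_m − ρ_c) = 5.74 km × 2765 / 605 = 26.23 km.
Total thickness = T + h + r = 39.1 km + 5.74 km + 26.23 km = 71.1 km.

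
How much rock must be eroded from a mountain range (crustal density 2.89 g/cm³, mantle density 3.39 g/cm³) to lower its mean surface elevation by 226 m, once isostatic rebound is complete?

1530 m

Net drop Δ = e − u = e − e ρ_c/ρ_m = e (ρ_m − ρ_c)/ρ_m.
e = Δ ρ_m/(ρ_m − ρ_c) = 226 m × 3.39/0.5 = 1530 m.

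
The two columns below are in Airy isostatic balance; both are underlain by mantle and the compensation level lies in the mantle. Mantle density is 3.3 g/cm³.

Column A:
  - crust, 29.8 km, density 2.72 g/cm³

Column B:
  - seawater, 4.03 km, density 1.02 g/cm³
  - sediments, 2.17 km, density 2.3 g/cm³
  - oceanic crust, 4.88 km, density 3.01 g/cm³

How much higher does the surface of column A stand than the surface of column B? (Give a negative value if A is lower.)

For any compensation level in the mantle, the mantle terms cancel and isostasy reduces to e = (Σt_A − Σt_B) − (Σ(ρt)_A − Σ(ρt)_B) / ρ_m.
Σt_A = 29.8 km; Σt_B = 11.08 km; Σ(ρt)_A = 81.056; Σ(ρt)_B = 23.7904 (in km·g/cm³).
e = (29.8 − 11.08) − (81.056 − 23.7904) / 3.3 = 1.37 km.

1.37 km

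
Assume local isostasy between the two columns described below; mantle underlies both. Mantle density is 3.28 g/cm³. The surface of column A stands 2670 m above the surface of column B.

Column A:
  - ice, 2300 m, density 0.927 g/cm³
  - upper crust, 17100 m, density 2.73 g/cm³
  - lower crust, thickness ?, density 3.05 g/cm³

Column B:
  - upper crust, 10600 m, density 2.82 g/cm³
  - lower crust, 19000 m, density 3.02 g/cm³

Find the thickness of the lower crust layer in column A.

16300 m

Take the compensation level at the base of the deeper column (depth z_c below the surface of column A) and equate Σ ρ_i t_i down to z_c; mantle fills any gap and the z_c terms cancel.
Column A: 2300×0.927 + 17100×2.73 + x×3.05 + (z_c − 19400 − x)×3.28
Column B: 2670×0 + 10600×2.82 + 19000×3.02 + (z_c − 2670 − 29600)×3.28
The z_c×3.28 term appears on both sides and cancels. Collect the known terms of each column as K = Σ(ρt)_known − 3.28 × (depth of known layers): K_A = 48815.1 − 3.28×19400 = −14816.9; K_B = 87272 − 3.28×(2670 + 29600) = −18573.6.
Balance: K_A − x×(3.28 − 3.05) = K_B, so x = (K_A − K_B)/(3.28 − 3.05) = 3756.7/0.23 = 16300 m.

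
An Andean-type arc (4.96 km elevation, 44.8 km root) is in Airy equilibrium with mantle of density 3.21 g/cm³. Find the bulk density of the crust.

ρ_c h = (ρ_m − ρ_c) r → ρ_c (h + r) = ρ_m r → ρ_c = ρ_m r / (h + r).
ρ_c = 3.21 × 44.8 km / (4.96 km + 44.8 km) = 2.89 g/cm³.

2.89 g/cm³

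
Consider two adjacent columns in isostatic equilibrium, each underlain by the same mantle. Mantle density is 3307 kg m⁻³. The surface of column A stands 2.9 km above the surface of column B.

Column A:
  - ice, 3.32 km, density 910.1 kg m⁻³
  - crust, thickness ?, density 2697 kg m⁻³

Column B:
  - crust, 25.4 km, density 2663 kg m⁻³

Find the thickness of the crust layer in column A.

29.5 km

Take the compensation level at the base of the deeper column (depth z_c below the surface of column A) and equate Σ ρ_i t_i down to z_c; mantle fills any gap and the z_c terms cancel.
Column A: 3.32×910.1 + x×2697 + (z_c − 3.32 − x)×3307
Column B: 2.9×0 + 25.4×2663 + (z_c − 2.9 − 25.4)×3307
The z_c×3307 term appears on both sides and cancels. Collect the known terms of each column as K = Σ(ρt)_known − 3307 × (depth of known layers): K_A = 3021.532 − 3307×3.32 = −7957.708; K_B = 67640.2 − 3307×(2.9 + 25.4) = −25947.9.
Balance: K_A − x×(3307 − 2697) = K_B, so x = (K_A − K_B)/(3307 − 2697) = 17990.2/610 = 29.5 km.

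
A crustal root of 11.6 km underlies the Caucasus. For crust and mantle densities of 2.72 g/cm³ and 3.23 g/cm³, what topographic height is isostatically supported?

Equating mass per unit area of the two columns: ρ_c h = (ρ_m − ρ_c) r.
h = r (ρ_m − ρ_c) / ρ_c = 11.6 km × (3.23 − 2.72) / 2.72 = 2.17 km.

2.17 km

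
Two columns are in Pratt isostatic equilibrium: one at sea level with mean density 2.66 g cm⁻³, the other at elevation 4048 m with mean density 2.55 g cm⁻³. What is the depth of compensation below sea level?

ρ_ref D = ρ (D + h) → D (ρ_ref − ρ) = ρ h.
D = ρ h/(ρ_ref − ρ) = 2.55 × 4048 m/(2.66 − 2.55) = 93800 m.

93800 m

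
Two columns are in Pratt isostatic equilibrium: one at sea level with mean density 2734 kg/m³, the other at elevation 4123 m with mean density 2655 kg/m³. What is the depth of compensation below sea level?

139000 m

ρ_ref D = ρ (D + h) → D (ρ_ref − ρ) = ρ h.
D = ρ h/(ρ_ref − ρ) = 2655 × 4123 m/(2734 − 2655) = 139000 m.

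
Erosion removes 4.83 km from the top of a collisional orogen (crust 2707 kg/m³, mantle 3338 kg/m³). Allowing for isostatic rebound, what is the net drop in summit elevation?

0.913 km

Rebound u = e ρ_c/ρ_m = 4.83 km × 2707/3338 = 3.917 km.
Net surface drop = e − u = 4.83 km − 3.917 km = e (ρ_m − ρ_c)/ρ_m = 0.913 km.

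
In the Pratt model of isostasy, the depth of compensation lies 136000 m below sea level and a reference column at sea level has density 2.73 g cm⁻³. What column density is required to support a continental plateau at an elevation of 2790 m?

Pratt balance: ρ_ref D = ρ (D + h).
ρ = ρ_ref D/(D + h) = 2.73 × 136000 m/(136000 m + 2790 m) = 2.68 g cm⁻³.

2.68 g cm⁻³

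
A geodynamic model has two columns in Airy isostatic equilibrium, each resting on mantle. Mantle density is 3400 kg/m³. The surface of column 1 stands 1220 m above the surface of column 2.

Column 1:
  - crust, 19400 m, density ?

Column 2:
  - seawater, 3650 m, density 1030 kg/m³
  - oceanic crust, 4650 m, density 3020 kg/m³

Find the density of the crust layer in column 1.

2650 kg/m³

Take the compensation level at the base of the deeper column (depth z_c below the surface of column 1) and equate Σ ρ_i t_i down to z_c; mantle fills any gap and the z_c terms cancel.
Column 1: 19400×ρ + (z_c − 19400)×3400
Column 2: 1220×0 + 3650×1030 + 4650×3020 + (z_c − 1220 − 8300)×3400
The z_c×3400 term appears on both sides and cancels. Collect the known terms of each column as K = Σ(ρt)_known − 3400 × (depth of known layers): K_1 = 0 − 3400×19400 = −65960000; K_2 = 17802500 − 3400×(1220 + 8300) = −14565500.
Balance: K_1 + 19400×ρ = K_2, so ρ = (K_2 − K_1)/19400 = 51394500/19400 = 2650 kg/m³.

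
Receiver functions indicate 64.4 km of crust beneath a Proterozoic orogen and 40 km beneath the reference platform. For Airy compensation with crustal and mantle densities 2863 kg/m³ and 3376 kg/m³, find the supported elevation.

3.71 km

Excess crust Δ = 64.4 km − 40 km = 24.4 km, split between elevation h and root r with h + r = Δ.
Airy balance ρ_c h = (ρ_m − ρ_c) r gives r = h ρ_c/(ρ_m − ρ_c), so h (1 + ρ_c/(ρ_m − ρ_c)) = Δ, i.e. h = Δ (ρ_m − ρ_c)/ρ_m.
h = 24.4 km × 513/3376 = 3.71 km.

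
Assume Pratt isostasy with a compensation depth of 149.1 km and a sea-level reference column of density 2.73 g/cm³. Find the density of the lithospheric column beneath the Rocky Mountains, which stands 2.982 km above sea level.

Pratt balance: ρ_ref D = ρ (D + h).
ρ = ρ_ref D/(D + h) = 2.73 × 149.1 km/(149.1 km + 2.982 km) = 2.68 g/cm³.

2.68 g/cm³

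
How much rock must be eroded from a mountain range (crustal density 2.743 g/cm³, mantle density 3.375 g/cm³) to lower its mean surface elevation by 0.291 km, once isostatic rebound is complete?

Net drop Δ = e − u = e − e ρ_c/ρ_m = e (ρ_m − ρ_c)/ρ_m.
e = Δ ρ_m/(ρ_m − ρ_c) = 0.291 km × 3.375/0.632 = 1.55 km.

1.55 km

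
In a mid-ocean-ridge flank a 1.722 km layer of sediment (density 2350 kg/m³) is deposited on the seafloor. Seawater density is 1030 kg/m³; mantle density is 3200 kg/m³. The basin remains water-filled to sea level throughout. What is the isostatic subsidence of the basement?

1.05 km

Submarine loading: the sediment displaces seawater, and the subsidence is in turn flooded, so s (ρ_m − ρ_w) = t (ρ_sed − ρ_w).
s = 1.722 km × (2350 − 1030) / (3200 − 1030) = 1.05 km.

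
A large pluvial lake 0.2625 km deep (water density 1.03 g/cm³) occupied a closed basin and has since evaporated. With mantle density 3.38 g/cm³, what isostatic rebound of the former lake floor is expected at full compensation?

u = d ρ_w/ρ_m = 0.2625 km × 1.03/3.38 = 0.08 km.

0.08 km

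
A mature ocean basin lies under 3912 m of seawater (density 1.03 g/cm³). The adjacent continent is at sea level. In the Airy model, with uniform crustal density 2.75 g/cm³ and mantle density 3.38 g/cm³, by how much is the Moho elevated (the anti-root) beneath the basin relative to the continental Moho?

By Archimedes' principle applied to the lithosphere: replacing crust with seawater at the top is compensated by replacing crust with mantle at the base: d (ρ_c − ρ_w) = a (ρ_m − ρ_c).
a = d (ρ_c − ρ_w)/(ρ_m − ρ_c) = 3912 m × 1.72/0.63 = 10700 m.

10700 m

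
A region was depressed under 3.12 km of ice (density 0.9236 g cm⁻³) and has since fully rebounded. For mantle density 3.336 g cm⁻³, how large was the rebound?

Removing the load lets mantle flow back in; uplift u satisfies ρ_ice t = ρ_m u.
u = t ρ_ice/ρ_m = 3.12 km × 0.9236/3.336 = 0.864 km.

0.864 km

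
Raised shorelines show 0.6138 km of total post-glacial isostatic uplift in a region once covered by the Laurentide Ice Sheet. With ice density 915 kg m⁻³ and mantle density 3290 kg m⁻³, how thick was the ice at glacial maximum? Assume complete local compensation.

u = t ρ_ice/ρ_m → t = u ρ_m/ρ_ice = 0.6138 km × 3290/915 = 2.21 km.

2.21 km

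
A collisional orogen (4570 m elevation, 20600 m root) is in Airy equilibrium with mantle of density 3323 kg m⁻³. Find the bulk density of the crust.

2720 kg m⁻³

ρ_c h = (ρ_m − ρ_c) r → ρ_c (h + r) = ρ_m r → ρ_c = ρ_m r / (h + r).
ρ_c = 3323 × 20600 m / (4570 m + 20600 m) = 2720 kg m⁻³.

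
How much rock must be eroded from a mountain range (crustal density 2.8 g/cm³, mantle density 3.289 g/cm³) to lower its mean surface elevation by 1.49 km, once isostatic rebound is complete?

10 km

Net drop Δ = e − u = e − e ρ_c/ρ_m = e (ρ_m − ρ_c)/ρ_m.
e = Δ ρ_m/(ρ_m − ρ_c) = 1.49 km × 3.289/0.489 = 10 km.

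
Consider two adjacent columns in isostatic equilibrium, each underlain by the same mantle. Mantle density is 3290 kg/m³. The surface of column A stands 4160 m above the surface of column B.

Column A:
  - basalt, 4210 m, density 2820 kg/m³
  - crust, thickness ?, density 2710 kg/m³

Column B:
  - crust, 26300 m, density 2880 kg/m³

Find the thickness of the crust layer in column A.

Take the compensation level at the base of the deeper column (depth z_c below the surface of column A) and equate Σ ρ_i t_i down to z_c; mantle fills any gap and the z_c terms cancel.
Column A: 4210×2820 + x×2710 + (z_c − 4210 − x)×3290
Column B: 4160×0 + 26300×2880 + (z_c − 4160 − 26300)×3290
The z_c×3290 term appears on both sides and cancels. Collect the known terms of each column as K = Σ(ρt)_known − 3290 × (depth of known layers): K_A = 11872200 − 3290×4210 = −1978700; K_B = 75744000 − 3290×(4160 + 26300) = −24469400.
Balance: K_A − x×(3290 − 2710) = K_B, so x = (K_A − K_B)/(3290 − 2710) = 22490700/580 = 38800 m.

38800 m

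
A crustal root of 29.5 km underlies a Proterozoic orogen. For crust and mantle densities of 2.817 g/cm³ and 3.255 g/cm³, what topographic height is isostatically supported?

Equating mass per unit area of the two columns: ρ_c h = (ρ_m − ρ_c) r.
h = r (ρ_m − ρ_c) / ρ_c = 29.5 km × (3.255 − 2.817) / 2.817 = 4.59 km.

4.59 km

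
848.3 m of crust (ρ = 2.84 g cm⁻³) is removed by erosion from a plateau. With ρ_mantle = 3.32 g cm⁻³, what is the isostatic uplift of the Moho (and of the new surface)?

Unloading: uplift u = e ρ_c/ρ_m = 848.3 m × 2.84/3.32 = 726 m.

726 m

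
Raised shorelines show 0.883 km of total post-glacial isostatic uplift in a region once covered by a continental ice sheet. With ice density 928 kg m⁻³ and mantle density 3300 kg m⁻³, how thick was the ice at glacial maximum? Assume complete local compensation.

3.14 km

u = t ρ_ice/ρ_m → t = u ρ_m/ρ_ice = 0.883 km × 3300/928 = 3.14 km.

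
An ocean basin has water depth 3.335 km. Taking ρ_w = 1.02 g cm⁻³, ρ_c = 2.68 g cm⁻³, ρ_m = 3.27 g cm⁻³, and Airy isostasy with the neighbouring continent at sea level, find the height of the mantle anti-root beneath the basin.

By Archimedes' principle applied to the lithosphere: replacing crust with seawater at the top is compensated by replacing crust with mantle at the base: d (ρ_c − ρ_w) = a (ρ_m − ρ_c).
a = d (ρ_c − ρ_w)/(ρ_m − ρ_c) = 3.335 km × 1.66/0.59 = 9.38 km.

9.38 km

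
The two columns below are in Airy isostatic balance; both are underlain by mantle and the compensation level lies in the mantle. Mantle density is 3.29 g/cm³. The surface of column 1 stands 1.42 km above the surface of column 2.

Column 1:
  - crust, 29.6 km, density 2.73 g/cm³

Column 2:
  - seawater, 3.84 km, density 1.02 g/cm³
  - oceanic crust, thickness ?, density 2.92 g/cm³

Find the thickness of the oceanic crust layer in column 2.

8.61 km

Take the compensation level at the base of the deeper column (depth z_c below the surface of column 1) and equate Σ ρ_i t_i down to z_c; mantle fills any gap and the z_c terms cancel.
Column 1: 29.6×2.73 + (z_c − 29.6)×3.29
Column 2: 1.42×0 + 3.84×1.02 + x×2.92 + (z_c − 1.42 − 3.84 − x)×3.29
The z_c×3.29 term appears on both sides and cancels. Collect the known terms of each column as K = Σ(ρt)_known − 3.29 × (depth of known layers): K_1 = 80.808 − 3.29×29.6 = −16.576; K_2 = 3.9168 − 3.29×(1.42 + 3.84) = −13.3886.
Balance: K_1 = K_2 − x×(3.29 − 2.92), so x = (K_2 − K_1)/(3.29 − 2.92) = 3.1874/0.37 = 8.61 km.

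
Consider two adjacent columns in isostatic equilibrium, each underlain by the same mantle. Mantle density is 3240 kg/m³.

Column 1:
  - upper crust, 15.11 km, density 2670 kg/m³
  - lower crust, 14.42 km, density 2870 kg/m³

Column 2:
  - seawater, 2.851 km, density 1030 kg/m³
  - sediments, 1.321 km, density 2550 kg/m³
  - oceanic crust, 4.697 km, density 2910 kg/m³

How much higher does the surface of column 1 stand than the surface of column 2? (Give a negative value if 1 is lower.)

1.6 km

For any compensation level in the mantle, the mantle terms cancel and isostasy reduces to e = (Σt_1 − Σt_2) − (Σ(ρt)_1 − Σ(ρt)_2) / ρ_m.
Σt_1 = 29.53 km; Σt_2 = 8.869 km; Σ(ρt)_1 = 81729.1; Σ(ρt)_2 = 19973.35 (in km·kg/m³).
e = (29.53 − 8.869) − (81729.1 − 19973.35) / 3240 = 1.6 km.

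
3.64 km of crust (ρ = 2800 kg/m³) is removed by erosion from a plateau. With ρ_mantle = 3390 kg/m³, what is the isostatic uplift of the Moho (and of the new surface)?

Unloading: uplift u = e ρ_c/ρ_m = 3.64 km × 2800/3390 = 3.01 km.

3.01 km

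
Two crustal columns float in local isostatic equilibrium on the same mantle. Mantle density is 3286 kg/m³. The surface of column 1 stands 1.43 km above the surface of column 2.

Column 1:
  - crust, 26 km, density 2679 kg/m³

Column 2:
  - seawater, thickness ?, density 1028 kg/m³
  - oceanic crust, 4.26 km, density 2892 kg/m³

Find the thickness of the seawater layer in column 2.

Take the compensation level at the base of the deeper column (depth z_c below the surface of column 1) and equate Σ ρ_i t_i down to z_c; mantle fills any gap and the z_c terms cancel.
Column 1: 26×2679 + (z_c − 26)×3286
Column 2: 1.43×0 + x×1028 + 4.26×2892 + (z_c − 1.43 − 4.26 − x)×3286
The z_c×3286 term appears on both sides and cancels. Collect the known terms of each column as K = Σ(ρt)_known − 3286 × (depth of known layers): K_1 = 69654 − 3286×26 = −15782; K_2 = 12319.92 − 3286×(1.43 + 4.26) = −6377.42.
Balance: K_1 = K_2 − x×(3286 − 1028), so x = (K_2 − K_1)/(3286 − 1028) = 9404.58/2258 = 4.17 km.

4.17 km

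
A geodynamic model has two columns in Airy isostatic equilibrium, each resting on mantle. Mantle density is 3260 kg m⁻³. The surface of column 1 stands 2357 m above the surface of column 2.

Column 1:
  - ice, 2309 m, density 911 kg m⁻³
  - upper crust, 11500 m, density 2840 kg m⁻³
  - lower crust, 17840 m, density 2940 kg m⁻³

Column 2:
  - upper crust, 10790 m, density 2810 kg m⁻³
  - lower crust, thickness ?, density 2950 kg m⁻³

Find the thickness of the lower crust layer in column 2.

Take the compensation level at the base of the deeper column (depth z_c below the surface of column 1) and equate Σ ρ_i t_i down to z_c; mantle fills any gap and the z_c terms cancel.
Column 1: 2309×911 + 11500×2840 + 17840×2940 + (z_c − 31649)×3260
Column 2: 2357×0 + 10790×2810 + x×2950 + (z_c − 2357 − 10790 − x)×3260
The z_c×3260 term appears on both sides and cancels. Collect the known terms of each column as K = Σ(ρt)_known − 3260 × (depth of known layers): K_1 = 87213099 − 3260×31649 = −15962641; K_2 = 30319900 − 3260×(2357 + 10790) = −12539320.
Balance: K_1 = K_2 − x×(3260 − 2950), so x = (K_2 − K_1)/(3260 − 2950) = 3423320/310 = 11000 m.

11000 m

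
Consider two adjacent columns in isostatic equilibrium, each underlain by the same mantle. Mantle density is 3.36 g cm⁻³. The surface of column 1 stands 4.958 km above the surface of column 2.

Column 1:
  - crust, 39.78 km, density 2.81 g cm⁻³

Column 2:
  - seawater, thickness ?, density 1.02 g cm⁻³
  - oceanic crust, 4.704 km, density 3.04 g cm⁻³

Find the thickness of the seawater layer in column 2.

Take the compensation level at the base of the deeper column (depth z_c below the surface of column 1) and equate Σ ρ_i t_i down to z_c; mantle fills any gap and the z_c terms cancel.
Column 1: 39.78×2.81 + (z_c − 39.78)×3.36
Column 2: 4.958×0 + x×1.02 + 4.704×3.04 + (z_c − 4.958 − 4.704 − x)×3.36
The z_c×3.36 term appears on both sides and cancels. Collect the known terms of each column as K = Σ(ρt)_known − 3.36 × (depth of known layers): K_1 = 111.7818 − 3.36×39.78 = −21.879; K_2 = 14.30016 − 3.36×(4.958 + 4.704) = −18.16416.
Balance: K_1 = K_2 − x×(3.36 − 1.02), so x = (K_2 − K_1)/(3.36 − 1.02) = 3.71484/2.34 = 1.59 km.

1.59 km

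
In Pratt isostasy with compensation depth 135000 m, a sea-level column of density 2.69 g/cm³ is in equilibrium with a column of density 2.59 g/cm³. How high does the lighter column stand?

5210 m

ρ_ref D = ρ (D + h) → h = D (ρ_ref − ρ)/ρ.
h = 135000 m × (2.69 − 2.59)/2.59 = 5210 m.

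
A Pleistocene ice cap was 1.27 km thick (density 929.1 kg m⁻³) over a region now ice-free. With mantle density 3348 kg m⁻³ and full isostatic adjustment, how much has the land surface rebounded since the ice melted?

0.352 km

Removing the load lets mantle flow back in; uplift u satisfies ρ_ice t = ρ_m u.
u = t ρ_ice/ρ_m = 1.27 km × 929.1/3348 = 0.352 km.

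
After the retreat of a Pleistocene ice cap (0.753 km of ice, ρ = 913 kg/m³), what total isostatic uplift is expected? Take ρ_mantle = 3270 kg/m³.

Removing the load lets mantle flow back in; uplift u satisfies ρ_ice t = ρ_m u.
u = t ρ_ice/ρ_m = 0.753 km × 913/3270 = 0.21 km.

0.21 km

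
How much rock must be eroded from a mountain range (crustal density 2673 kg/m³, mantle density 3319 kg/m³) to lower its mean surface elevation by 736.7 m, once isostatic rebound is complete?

3780 m

Net drop Δ = e − u = e − e ρ_c/ρ_m = e (ρ_m − ρ_c)/ρ_m.
e = Δ ρ_m/(ρ_m − ρ_c) = 736.7 m × 3319/646 = 3780 m.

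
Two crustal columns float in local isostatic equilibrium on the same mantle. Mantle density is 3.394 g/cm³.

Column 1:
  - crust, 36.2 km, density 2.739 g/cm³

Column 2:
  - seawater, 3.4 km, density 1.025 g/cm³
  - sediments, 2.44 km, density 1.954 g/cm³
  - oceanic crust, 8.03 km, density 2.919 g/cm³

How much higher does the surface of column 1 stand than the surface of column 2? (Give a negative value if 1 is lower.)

For any compensation level in the mantle, the mantle terms cancel and isostasy reduces to e = (Σt_1 − Σt_2) − (Σ(ρt)_1 − Σ(ρt)_2) / ρ_m.
Σt_1 = 36.2 km; Σt_2 = 13.87 km; Σ(ρt)_1 = 99.1518; Σ(ρt)_2 = 31.69233 (in km·g/cm³).
e = (36.2 − 13.87) − (99.1518 − 31.69233) / 3.394 = 2.45 km.

2.45 km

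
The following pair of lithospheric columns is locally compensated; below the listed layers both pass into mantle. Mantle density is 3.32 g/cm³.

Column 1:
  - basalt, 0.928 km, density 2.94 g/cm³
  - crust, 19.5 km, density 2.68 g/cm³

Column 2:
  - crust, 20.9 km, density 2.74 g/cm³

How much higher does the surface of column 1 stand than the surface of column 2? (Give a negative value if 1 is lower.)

For any compensation level in the mantle, the mantle terms cancel and isostasy reduces to e = (Σt_1 − Σt_2) − (Σ(ρt)_1 − Σ(ρt)_2) / ρ_m.
Σt_1 = 20.428 km; Σt_2 = 20.9 km; Σ(ρt)_1 = 54.98832; Σ(ρt)_2 = 57.266 (in km·g/cm³).
e = (20.428 − 20.9) − (54.98832 − 57.266) / 3.32 = 0.214 km.

0.214 km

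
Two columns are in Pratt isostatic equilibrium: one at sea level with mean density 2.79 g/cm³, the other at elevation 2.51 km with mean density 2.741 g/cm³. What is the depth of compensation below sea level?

140 km

ρ_ref D = ρ (D + h) → D (ρ_ref − ρ) = ρ h.
D = ρ h/(ρ_ref − ρ) = 2.741 × 2.51 km/(2.79 − 2.741) = 140 km.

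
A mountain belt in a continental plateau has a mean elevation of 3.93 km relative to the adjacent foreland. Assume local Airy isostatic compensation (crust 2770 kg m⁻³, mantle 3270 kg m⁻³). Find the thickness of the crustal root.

21.8 km

By Archimedes' principle applied to the lithosphere: the weight of the topography is balanced by the buoyancy of the root, ρ_c h = (ρ_m − ρ_c) r.
r = h · ρ_c / (ρ_m − ρ_c) = 3.93 km × 2770 / (3270 − 2770) = 21.8 km.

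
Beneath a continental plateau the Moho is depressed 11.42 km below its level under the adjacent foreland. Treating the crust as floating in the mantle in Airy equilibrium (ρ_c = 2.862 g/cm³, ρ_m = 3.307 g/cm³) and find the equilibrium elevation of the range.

1.78 km

Balancing pressure at the compensation depth: ρ_c h = (ρ_m − ρ_c) r.
h = r (ρ_m − ρ_c) / ρ_c = 11.42 km × (3.307 − 2.862) / 2.862 = 1.78 km.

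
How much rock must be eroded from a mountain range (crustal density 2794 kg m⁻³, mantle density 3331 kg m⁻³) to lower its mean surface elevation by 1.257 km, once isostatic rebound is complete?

Net drop Δ = e − u = e − e ρ_c/ρ_m = e (ρ_m − ρ_c)/ρ_m.
e = Δ ρ_m/(ρ_m − ρ_c) = 1.257 km × 3331/537 = 7.8 km.

7.8 km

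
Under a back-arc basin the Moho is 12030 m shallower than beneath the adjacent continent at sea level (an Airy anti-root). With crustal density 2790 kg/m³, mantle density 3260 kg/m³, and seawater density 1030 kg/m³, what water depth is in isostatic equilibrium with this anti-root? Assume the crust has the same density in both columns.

Replacing a thickness d of crust by seawater at the top must be balanced by replacing crust with mantle at the base: d (ρ_c − ρ_w) = a (ρ_m − ρ_c).
d = a (ρ_m − ρ_c)/(ρ_c − ρ_w) = 12030 m × 470/1760 = 3210 m.

3210 m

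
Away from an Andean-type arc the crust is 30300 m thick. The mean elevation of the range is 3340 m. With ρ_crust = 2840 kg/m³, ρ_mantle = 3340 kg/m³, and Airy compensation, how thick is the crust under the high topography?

52600 m

Root depth r = h ρ_c / (ρ_m − ρ_c) = 3340 m × 2840 / 500 = 18970 m.
Total thickness = T + h + r = 30300 m + 3340 m + 18970 m = 52600 m.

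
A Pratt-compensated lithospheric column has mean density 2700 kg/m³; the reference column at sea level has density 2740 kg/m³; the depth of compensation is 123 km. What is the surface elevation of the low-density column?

ρ_ref D = ρ (D + h) → h = D (ρ_ref − ρ)/ρ.
h = 123 km × (2740 − 2700)/2700 = 1.82 km.

1.82 km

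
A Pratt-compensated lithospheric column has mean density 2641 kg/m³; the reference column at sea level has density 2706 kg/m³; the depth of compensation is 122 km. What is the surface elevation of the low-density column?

3 km

ρ_ref D = ρ (D + h) → h = D (ρ_ref − ρ)/ρ.
h = 122 km × (2706 − 2641)/2641 = 3 km.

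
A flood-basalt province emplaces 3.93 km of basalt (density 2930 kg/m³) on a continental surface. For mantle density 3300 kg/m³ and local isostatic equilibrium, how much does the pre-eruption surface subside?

Subaerial loading: s = t ρ_load / ρ_m.
s = 3.93 km × 2930/3300 = 3.49 km.

3.49 km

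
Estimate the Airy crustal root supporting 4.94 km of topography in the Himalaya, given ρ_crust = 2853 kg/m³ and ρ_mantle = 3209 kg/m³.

39.6 km

In Airy isostatic equilibrium: the weight of the topography is balanced by the buoyancy of the root, ρ_c h = (ρ_m − ρ_c) r.
r = h · ρ_c / (ρ_m − ρ_c) = 4.94 km × 2853 / (3209 − 2853) = 39.6 km.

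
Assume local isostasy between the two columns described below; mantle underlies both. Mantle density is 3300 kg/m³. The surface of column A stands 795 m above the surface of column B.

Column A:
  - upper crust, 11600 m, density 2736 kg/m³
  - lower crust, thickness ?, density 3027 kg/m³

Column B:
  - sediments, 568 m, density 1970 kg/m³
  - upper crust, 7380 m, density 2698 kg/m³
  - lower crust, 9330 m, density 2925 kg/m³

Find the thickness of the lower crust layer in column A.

Take the compensation level at the base of the deeper column (depth z_c below the surface of column A) and equate Σ ρ_i t_i down to z_c; mantle fills any gap and the z_c terms cancel.
Column A: 11600×2736 + x×3027 + (z_c − 11600 − x)×3300
Column B: 795×0 + 568×1970 + 7380×2698 + 9330×2925 + (z_c − 795 − 17278)×3300
The z_c×3300 term appears on both sides and cancels. Collect the known terms of each column as K = Σ(ρt)_known − 3300 × (depth of known layers): K_A = 31737600 − 3300×11600 = −6542400; K_B = 48320450 − 3300×(795 + 17278) = −11320450.
Balance: K_A − x×(3300 − 3027) = K_B, so x = (K_A − K_B)/(3300 − 3027) = 4778050/273 = 17500 m.

17500 m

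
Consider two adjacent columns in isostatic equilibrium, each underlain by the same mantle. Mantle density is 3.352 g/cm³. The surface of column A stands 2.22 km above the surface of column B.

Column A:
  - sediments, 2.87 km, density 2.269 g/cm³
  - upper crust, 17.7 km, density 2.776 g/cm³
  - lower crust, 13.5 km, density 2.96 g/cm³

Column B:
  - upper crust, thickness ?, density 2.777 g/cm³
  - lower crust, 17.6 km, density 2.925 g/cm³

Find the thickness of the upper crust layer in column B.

6.33 km

Take the compensation level at the base of the deeper column (depth z_c below the surface of column A) and equate Σ ρ_i t_i down to z_c; mantle fills any gap and the z_c terms cancel.
Column A: 2.87×2.269 + 17.7×2.776 + 13.5×2.96 + (z_c − 34.07)×3.352
Column B: 2.22×0 + x×2.777 + 17.6×2.925 + (z_c − 2.22 − 17.6 − x)×3.352
The z_c×3.352 term appears on both sides and cancels. Collect the known terms of each column as K = Σ(ρt)_known − 3.352 × (depth of known layers): K_A = 95.60723 − 3.352×34.07 = −18.59541; K_B = 51.48 − 3.352×(2.22 + 17.6) = −14.95664.
Balance: K_A = K_B − x×(3.352 − 2.777), so x = (K_B − K_A)/(3.352 − 2.777) = 3.63877/0.575 = 6.33 km.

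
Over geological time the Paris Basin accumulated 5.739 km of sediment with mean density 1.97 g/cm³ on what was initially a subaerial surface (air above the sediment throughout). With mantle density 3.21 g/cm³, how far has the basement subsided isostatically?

3.52 km

Subaerial load: s = t ρ_sed / ρ_m = 5.739 km × 1.97/3.21 = 3.52 km.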